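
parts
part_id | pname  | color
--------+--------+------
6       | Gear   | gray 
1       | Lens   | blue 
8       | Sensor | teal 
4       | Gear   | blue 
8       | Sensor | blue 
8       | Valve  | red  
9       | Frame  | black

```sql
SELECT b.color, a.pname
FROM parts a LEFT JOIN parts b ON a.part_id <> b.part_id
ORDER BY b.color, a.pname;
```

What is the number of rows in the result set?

36

LEFT JOIN keeps every row from `parts a`; unmatched rows get NULL for `parts b`'s columns.
Matching on a.part_id <> b.part_id.
Matched pairs: 36; unmatched a rows kept: 0.
Total: 36 rows.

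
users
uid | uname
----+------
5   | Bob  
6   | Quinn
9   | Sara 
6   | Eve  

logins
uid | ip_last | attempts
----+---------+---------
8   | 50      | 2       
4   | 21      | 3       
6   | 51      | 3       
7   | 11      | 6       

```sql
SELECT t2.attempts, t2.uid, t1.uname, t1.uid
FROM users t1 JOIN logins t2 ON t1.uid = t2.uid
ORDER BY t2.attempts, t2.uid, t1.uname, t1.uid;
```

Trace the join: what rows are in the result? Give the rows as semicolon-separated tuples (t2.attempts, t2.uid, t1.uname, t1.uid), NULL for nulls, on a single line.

INNER JOIN keeps only pairs where the ON condition holds.
Matching on t1.uid = t2.uid.
- uid=5: no matching t2 row, dropped.
- uid=6: 1 matching t2 row(s), so 1 row(s) emitted.
- uid=9: no matching t2 row, dropped.
- uid=6: 1 matching t2 row(s), so 1 row(s) emitted.
After projecting and ordering:
t2.attempts | t2.uid | t1.uname | t1.uid
3 | 6 | Eve | 6
3 | 6 | Quinn | 6

(3, 6, Eve, 6); (3, 6, Quinn, 6)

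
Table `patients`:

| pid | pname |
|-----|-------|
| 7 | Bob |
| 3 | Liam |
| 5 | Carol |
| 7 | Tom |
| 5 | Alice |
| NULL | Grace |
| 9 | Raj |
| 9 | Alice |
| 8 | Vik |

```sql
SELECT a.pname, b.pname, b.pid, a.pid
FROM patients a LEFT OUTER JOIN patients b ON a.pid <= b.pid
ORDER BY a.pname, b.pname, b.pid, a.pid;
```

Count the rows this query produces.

40

LEFT JOIN keeps every row from `patients a`; unmatched rows get NULL for `patients b`'s columns.
Matching on a.pid <= b.pid. A NULL in a compared column never satisfies the condition.
Matched pairs: 39; unmatched a rows kept: 1.
Total: 39 matched + 1 padded = 40 rows.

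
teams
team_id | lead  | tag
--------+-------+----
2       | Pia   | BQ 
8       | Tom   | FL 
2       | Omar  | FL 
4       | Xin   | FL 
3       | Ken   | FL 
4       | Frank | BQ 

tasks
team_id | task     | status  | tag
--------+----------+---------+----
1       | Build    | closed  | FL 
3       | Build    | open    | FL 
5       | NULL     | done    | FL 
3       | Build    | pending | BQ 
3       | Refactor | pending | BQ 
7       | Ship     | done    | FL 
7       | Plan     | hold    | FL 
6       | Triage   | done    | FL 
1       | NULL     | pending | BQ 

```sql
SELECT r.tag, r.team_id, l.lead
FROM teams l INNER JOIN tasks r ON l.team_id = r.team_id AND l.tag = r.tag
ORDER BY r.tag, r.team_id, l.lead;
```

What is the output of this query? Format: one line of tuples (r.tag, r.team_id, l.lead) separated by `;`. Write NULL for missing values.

(FL, 3, Ken)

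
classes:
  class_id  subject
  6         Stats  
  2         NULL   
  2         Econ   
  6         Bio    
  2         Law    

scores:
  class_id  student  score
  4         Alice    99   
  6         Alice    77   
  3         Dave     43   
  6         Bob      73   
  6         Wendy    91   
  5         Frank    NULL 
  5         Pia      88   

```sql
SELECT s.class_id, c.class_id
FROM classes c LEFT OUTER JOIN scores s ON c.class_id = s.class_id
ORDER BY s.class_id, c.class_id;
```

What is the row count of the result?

LEFT JOIN keeps every row from `classes`; unmatched rows get NULL for `scores`'s columns.
Matching on c.class_id = s.class_id.
- c[0] class_id=6 → 3 match(es) in s → 3 row(s).
- c[1] class_id=2 → no match; kept with NULLs on the s side.
- c[2] class_id=2 → no match; kept with NULLs on the s side.
- c[3] class_id=6 → 3 match(es) in s → 3 row(s).
- c[4] class_id=2 → no match; kept with NULLs on the s side.
Total: 6 matched + 3 padded = 9 rows.

9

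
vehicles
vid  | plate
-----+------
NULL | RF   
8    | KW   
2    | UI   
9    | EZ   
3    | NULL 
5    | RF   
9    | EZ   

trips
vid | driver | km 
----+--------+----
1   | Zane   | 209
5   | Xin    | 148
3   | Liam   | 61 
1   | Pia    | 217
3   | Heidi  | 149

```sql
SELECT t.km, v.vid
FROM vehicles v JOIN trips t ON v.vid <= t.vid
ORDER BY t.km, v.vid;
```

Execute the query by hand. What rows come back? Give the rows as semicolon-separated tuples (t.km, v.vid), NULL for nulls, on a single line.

(61, 2); (61, 3); (148, 2); (148, 3); (148, 5); (149, 2); (149, 3)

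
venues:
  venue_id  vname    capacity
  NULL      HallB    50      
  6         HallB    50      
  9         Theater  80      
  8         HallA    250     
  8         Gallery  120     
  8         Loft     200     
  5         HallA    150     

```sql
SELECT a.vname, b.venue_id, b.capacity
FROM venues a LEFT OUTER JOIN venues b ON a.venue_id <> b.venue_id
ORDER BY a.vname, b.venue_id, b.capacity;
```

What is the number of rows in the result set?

25

LEFT JOIN keeps every row from `venues a`; unmatched rows get NULL for `venues b`'s columns.
Matching on a.venue_id <> b.venue_id. A NULL in a compared column never satisfies the condition.
Matched pairs: 24; unmatched a rows kept: 1.
Total: 24 matched + 1 padded = 25 rows.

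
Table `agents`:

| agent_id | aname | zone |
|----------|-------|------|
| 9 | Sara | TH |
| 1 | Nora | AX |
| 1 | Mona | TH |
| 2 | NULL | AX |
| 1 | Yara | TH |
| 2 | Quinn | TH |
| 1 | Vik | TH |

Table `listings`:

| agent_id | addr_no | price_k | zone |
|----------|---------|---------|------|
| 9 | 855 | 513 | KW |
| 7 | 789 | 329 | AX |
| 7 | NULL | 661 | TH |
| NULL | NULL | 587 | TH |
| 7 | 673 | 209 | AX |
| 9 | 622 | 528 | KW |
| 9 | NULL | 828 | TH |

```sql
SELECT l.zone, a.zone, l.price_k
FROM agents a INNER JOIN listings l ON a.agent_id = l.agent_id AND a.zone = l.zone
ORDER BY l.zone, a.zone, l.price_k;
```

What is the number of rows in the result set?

1

INNER JOIN keeps only pairs where the ON condition holds.
Matching on a.agent_id = l.agent_id AND a.zone = l.zone. A NULL in a compared column never satisfies the condition.
- a (agent_id=9, zone=TH) pairs with 1 row(s) of l.
- a (agent_id=1, zone=AX) has no partner → excluded.
- a (agent_id=1, zone=TH) has no partner → excluded.
- a (agent_id=2, zone=AX) has no partner → excluded.
- a (agent_id=1, zone=TH) has no partner → excluded.
- a (agent_id=2, zone=TH) has no partner → excluded.
- a (agent_id=1, zone=TH) has no partner → excluded.
Total: 1 rows.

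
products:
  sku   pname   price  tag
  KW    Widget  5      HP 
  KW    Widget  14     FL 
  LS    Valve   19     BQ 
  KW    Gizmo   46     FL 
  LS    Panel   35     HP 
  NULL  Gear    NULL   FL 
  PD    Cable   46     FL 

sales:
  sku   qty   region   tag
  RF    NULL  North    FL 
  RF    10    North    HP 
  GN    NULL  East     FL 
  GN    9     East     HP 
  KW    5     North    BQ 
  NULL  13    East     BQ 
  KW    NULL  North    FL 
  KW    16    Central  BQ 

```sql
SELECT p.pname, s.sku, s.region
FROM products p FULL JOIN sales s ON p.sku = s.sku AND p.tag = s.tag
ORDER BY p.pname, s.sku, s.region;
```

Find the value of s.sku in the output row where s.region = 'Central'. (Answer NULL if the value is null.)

KW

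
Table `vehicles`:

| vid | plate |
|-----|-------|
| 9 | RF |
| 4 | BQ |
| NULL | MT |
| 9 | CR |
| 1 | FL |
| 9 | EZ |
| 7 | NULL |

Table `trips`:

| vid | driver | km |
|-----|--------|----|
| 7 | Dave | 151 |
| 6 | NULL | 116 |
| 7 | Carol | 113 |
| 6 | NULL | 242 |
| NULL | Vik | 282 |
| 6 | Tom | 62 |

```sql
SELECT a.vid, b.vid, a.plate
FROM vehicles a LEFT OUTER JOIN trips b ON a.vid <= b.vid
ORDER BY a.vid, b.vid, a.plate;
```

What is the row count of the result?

LEFT JOIN keeps every row from `vehicles`; unmatched rows get NULL for `trips`'s columns.
Matching on a.vid <= b.vid. A NULL in a compared column never satisfies the condition.
- a[0] vid=9 → no match; kept with NULLs on the b side.
- a[1] vid=4 → 5 match(es) in b → 5 row(s).
- a[2] vid=NULL → no match; kept with NULLs on the b side.
- a[3] vid=9 → no match; kept with NULLs on the b side.
- a[4] vid=1 → 5 match(es) in b → 5 row(s).
- a[5] vid=9 → no match; kept with NULLs on the b side.
- a[6] vid=7 → 2 match(es) in b → 2 row(s).
Total: 12 matched + 4 padded = 16 rows.

16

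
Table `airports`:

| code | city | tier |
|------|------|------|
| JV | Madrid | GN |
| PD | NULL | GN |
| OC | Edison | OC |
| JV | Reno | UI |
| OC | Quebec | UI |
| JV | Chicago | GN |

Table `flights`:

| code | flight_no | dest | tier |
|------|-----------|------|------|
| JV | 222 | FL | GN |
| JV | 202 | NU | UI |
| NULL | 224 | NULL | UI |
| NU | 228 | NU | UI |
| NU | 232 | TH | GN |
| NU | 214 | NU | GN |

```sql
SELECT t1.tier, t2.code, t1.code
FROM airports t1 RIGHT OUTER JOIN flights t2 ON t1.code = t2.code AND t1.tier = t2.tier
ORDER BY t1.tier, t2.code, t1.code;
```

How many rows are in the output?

7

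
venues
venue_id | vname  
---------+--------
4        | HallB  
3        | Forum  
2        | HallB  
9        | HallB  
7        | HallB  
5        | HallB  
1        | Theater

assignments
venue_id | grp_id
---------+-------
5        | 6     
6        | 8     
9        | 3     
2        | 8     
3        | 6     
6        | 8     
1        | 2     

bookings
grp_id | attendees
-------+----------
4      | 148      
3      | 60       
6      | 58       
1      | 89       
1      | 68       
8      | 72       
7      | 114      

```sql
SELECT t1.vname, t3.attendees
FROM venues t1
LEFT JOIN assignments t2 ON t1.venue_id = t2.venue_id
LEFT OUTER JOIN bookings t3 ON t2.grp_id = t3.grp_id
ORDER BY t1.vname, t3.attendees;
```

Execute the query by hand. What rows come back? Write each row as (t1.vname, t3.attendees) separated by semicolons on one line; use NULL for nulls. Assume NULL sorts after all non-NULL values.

(Forum, 58); (HallB, 58); (HallB, 60); (HallB, 72); (HallB, NULL); (HallB, NULL); (Theater, NULL)

Step 1 — t1 LEFT JOIN t2 on venue_id → 7 row(s).
Then LEFT JOIN `bookings t3` on grp_id: each of those 7 rows is kept; rows whose t2.grp_id has no match in t3 get NULL for t3's columns.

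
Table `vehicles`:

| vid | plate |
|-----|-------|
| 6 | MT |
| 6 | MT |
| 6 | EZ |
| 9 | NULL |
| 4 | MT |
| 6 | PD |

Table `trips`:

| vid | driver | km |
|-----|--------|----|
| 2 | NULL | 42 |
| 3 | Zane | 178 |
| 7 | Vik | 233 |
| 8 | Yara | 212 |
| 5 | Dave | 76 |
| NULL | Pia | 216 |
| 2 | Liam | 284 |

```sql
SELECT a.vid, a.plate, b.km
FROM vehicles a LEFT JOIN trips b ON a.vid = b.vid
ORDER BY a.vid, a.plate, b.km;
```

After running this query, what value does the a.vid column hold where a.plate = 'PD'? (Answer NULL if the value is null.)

LEFT JOIN keeps every row from `vehicles`; unmatched rows get NULL for `trips`'s columns.
Matching on a.vid = b.vid. A NULL in a compared column never satisfies the condition.
- a (vid=6) has no partner → padded with NULL.
- a (vid=6) has no partner → padded with NULL.
- a (vid=6) has no partner → padded with NULL.
- a (vid=9) has no partner → padded with NULL.
- a (vid=4) has no partner → padded with NULL.
- a (vid=6) has no partner → padded with NULL.

6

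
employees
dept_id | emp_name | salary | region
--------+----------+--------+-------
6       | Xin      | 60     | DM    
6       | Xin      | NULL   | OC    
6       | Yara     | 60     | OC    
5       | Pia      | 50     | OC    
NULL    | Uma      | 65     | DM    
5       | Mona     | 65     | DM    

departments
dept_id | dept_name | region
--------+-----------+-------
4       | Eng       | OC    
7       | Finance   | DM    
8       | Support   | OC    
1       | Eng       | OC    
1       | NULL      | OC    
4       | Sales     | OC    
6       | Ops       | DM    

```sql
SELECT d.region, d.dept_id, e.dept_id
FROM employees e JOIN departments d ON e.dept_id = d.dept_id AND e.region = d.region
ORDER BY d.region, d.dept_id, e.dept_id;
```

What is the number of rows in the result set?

INNER JOIN keeps only pairs where the ON condition holds.
Matching on e.dept_id = d.dept_id AND e.region = d.region. A NULL in a compared column never satisfies the condition.
Matched pairs: 1.
Total: 1 rows.

1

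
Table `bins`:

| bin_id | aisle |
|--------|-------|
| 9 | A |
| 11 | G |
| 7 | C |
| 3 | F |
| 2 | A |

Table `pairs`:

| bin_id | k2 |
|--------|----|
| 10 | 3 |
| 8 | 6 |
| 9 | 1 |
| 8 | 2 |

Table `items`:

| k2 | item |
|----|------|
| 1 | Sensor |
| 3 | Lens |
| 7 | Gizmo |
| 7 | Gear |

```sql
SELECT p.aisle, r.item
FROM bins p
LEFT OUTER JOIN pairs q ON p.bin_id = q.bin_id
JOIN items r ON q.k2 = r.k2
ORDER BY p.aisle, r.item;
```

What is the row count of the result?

1

Joins associate left-to-right: bins LEFT JOIN pairs on bin_id gives 5 intermediate row(s).
Then INNER JOIN `items r` on k2: keep only rows whose q.k2 appears in r.
Result: 1 row(s).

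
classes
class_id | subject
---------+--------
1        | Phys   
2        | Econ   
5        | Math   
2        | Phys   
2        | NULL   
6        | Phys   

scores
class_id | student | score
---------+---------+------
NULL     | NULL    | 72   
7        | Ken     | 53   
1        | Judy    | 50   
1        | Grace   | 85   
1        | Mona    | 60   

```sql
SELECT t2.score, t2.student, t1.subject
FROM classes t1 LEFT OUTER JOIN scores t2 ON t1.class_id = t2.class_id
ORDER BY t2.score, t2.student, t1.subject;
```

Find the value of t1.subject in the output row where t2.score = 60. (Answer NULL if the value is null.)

LEFT JOIN keeps every row from `classes`; unmatched rows get NULL for `scores`'s columns.
Matching on t1.class_id = t2.class_id. A NULL in a compared column never satisfies the condition.
- class_id=1: 3 matching t2 row(s), so 3 row(s) emitted.
- class_id=2: no t2 row matches, row kept with t2 columns NULL.
- class_id=5: no t2 row matches, row kept with t2 columns NULL.
- class_id=2: no t2 row matches, row kept with t2 columns NULL.
- class_id=2: no t2 row matches, row kept with t2 columns NULL.
- class_id=6: no t2 row matches, row kept with t2 columns NULL.

Phys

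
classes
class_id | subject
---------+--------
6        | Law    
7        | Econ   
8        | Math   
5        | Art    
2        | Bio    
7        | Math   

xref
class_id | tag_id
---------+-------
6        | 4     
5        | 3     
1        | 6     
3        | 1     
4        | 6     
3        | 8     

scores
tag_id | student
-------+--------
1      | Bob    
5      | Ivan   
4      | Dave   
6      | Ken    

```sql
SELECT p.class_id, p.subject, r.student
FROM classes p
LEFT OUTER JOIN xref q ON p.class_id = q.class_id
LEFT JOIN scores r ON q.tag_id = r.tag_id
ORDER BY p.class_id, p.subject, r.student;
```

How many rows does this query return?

Step 1 — p LEFT JOIN q on class_id → 6 row(s).
Then LEFT JOIN `scores r` on tag_id: each of those 6 rows is kept; rows whose q.tag_id has no match in r get NULL for r's columns.
Result: 6 row(s).

6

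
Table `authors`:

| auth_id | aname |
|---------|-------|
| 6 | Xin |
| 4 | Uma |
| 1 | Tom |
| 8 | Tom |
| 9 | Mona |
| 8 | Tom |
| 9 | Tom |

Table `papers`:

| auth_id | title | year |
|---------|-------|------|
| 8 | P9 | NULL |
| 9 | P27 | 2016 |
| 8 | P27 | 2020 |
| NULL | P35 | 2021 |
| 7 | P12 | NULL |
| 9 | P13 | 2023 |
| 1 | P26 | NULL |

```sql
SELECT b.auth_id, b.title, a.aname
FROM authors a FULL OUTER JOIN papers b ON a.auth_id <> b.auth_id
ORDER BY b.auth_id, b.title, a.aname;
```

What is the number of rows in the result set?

FULL OUTER JOIN keeps every row from both sides; unmatched rows get NULL for the other side's columns.
Matching on a.auth_id <> b.auth_id. A NULL in a compared column never satisfies the condition.
- a row (auth_id=6): matches 6 b row(s) → 6 output row(s).
- a row (auth_id=4): matches 6 b row(s) → 6 output row(s).
- a row (auth_id=1): matches 5 b row(s) → 5 output row(s).
- a row (auth_id=8): matches 4 b row(s) → 4 output row(s).
- a row (auth_id=9): matches 4 b row(s) → 4 output row(s).
- a row (auth_id=8): matches 4 b row(s) → 4 output row(s).
- a row (auth_id=9): matches 4 b row(s) → 4 output row(s).
- 1 row(s) from b found no a partner → padded with NULL.
Total: 33 matched + 1 padded = 34 rows.

34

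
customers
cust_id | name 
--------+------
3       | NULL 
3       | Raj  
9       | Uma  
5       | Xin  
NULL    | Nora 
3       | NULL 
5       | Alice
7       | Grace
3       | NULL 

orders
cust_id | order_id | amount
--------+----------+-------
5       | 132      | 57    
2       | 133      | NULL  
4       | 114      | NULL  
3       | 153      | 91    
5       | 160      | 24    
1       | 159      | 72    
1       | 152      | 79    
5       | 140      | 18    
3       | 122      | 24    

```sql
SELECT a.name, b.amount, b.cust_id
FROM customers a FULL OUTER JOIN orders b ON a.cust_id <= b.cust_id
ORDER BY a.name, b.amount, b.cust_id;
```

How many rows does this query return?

36

FULL OUTER JOIN keeps every row from both sides; unmatched rows get NULL for the other side's columns.
Matching on a.cust_id <= b.cust_id. A NULL in a compared column never satisfies the condition.
Matched pairs: 30; unmatched a rows kept: 3; unmatched b rows kept: 3.
Total: 30 matched + 6 padded = 36 rows.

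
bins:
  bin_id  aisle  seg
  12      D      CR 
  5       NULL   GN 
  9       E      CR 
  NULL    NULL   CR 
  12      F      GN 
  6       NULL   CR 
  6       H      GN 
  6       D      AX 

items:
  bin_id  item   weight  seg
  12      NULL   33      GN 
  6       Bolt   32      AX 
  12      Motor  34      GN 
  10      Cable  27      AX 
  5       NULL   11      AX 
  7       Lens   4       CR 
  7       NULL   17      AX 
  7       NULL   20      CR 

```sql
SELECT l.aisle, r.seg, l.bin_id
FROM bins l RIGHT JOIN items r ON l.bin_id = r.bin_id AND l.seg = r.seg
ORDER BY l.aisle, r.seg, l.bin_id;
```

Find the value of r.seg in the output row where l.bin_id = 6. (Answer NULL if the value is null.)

AX

RIGHT JOIN keeps every row from `items`; unmatched rows get NULL for `bins`'s columns.
Matching on l.bin_id = r.bin_id AND l.seg = r.seg. A NULL in a compared column never satisfies the condition.
- l row (bin_id=12, seg=CR): no match.
- l row (bin_id=5, seg=GN): no match.
- l row (bin_id=9, seg=CR): no match.
- l row (bin_id=NULL, seg=CR): no match.
- l row (bin_id=12, seg=GN): matches 2 r row(s) → 2 output row(s).
- l row (bin_id=6, seg=CR): no match.
- l row (bin_id=6, seg=GN): no match.
- l row (bin_id=6, seg=AX): matches 1 r row(s) → 1 output row(s).
- 5 row(s) from r found no l partner → padded with NULL.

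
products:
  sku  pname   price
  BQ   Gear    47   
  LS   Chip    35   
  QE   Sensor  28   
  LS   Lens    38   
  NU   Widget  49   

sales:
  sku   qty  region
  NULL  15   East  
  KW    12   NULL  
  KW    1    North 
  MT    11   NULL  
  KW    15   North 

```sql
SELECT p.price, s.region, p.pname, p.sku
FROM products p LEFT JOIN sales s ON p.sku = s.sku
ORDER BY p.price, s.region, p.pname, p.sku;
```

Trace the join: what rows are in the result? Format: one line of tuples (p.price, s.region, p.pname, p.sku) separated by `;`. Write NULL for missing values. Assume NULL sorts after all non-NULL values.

LEFT JOIN keeps every row from `products`; unmatched rows get NULL for `sales`'s columns.
Matching on p.sku = s.sku. A NULL in a compared column never satisfies the condition.
- p row (sku=BQ): no match → kept, s columns NULL.
- p row (sku=LS): no match → kept, s columns NULL.
- p row (sku=QE): no match → kept, s columns NULL.
- p row (sku=LS): no match → kept, s columns NULL.
- p row (sku=NU): no match → kept, s columns NULL.
After projecting and ordering:
p.price | s.region | p.pname | p.sku
28 | NULL | Sensor | QE
35 | NULL | Chip | LS
38 | NULL | Lens | LS
47 | NULL | Gear | BQ
49 | NULL | Widget | NU

(28, NULL, Sensor, QE); (35, NULL, Chip, LS); (38, NULL, Lens, LS); (47, NULL, Gear, BQ); (49, NULL, Widget, NU)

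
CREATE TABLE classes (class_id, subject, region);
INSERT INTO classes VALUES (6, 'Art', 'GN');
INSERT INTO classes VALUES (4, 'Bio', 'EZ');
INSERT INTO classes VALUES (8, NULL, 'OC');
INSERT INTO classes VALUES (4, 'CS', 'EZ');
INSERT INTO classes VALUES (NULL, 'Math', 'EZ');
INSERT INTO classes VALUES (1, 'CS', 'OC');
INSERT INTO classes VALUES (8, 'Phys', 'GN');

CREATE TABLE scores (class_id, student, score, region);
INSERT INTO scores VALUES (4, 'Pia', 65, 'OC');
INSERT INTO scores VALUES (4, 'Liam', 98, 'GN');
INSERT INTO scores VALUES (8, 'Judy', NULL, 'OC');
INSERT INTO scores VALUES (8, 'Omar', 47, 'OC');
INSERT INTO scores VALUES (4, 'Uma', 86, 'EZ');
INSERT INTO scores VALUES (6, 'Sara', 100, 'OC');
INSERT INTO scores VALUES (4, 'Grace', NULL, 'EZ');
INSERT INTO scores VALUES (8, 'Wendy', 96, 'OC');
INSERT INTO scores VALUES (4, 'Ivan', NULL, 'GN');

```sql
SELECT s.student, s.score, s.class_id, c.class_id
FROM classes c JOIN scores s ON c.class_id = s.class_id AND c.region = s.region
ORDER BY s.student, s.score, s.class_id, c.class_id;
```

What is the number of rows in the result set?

7

INNER JOIN keeps only pairs where the ON condition holds.
Matching on c.class_id = s.class_id AND c.region = s.region. A NULL in a compared column never satisfies the condition.
Matched pairs: 7.
Total: 7 rows.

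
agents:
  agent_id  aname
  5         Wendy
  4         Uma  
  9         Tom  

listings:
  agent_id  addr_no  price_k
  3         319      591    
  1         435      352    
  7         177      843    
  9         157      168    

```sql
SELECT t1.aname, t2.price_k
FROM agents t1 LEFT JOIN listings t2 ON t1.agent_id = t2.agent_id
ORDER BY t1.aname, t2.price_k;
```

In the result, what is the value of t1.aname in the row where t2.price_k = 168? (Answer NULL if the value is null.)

Tom

LEFT JOIN keeps every row from `agents`; unmatched rows get NULL for `listings`'s columns.
Matching on t1.agent_id = t2.agent_id.
- agent_id=5: no t2 row matches, row kept with t2 columns NULL.
- agent_id=4: no t2 row matches, row kept with t2 columns NULL.
- agent_id=9: 1 matching t2 row(s), so 1 row(s) emitted.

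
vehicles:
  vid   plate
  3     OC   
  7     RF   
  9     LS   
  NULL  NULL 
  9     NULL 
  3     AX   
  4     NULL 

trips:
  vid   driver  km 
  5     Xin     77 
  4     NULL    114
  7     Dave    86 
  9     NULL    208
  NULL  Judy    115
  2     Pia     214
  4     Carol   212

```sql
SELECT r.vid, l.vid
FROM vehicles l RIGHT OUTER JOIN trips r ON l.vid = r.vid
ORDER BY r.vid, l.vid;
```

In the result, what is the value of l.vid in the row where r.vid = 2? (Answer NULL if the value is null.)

NULL

RIGHT JOIN keeps every row from `trips`; unmatched rows get NULL for `vehicles`'s columns.
Matching on l.vid = r.vid. A NULL in a compared column never satisfies the condition.
Matched pairs: 5; unmatched r rows kept: 3.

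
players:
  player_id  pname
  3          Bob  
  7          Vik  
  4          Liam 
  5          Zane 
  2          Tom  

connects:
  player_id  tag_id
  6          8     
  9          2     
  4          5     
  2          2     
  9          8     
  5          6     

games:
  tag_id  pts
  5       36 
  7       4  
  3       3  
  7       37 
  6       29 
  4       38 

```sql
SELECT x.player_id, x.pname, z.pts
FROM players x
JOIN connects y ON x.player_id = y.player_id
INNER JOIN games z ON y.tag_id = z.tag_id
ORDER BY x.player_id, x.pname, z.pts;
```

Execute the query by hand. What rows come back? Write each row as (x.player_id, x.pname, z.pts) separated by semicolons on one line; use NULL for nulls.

(4, Liam, 36); (5, Zane, 29)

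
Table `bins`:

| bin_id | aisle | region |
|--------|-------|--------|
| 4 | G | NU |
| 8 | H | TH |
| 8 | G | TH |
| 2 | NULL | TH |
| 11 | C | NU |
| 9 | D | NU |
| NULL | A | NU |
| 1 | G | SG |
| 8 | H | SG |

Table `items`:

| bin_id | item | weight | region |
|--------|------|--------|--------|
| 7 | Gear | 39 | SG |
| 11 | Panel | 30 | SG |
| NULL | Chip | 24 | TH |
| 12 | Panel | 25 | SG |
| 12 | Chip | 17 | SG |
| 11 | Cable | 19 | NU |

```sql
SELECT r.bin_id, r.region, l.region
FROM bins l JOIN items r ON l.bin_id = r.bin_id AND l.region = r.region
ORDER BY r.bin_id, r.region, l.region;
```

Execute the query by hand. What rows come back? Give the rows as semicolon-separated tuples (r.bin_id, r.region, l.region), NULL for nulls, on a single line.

(11, NU, NU)

INNER JOIN keeps only pairs where the ON condition holds.
Matching on l.bin_id = r.bin_id AND l.region = r.region. A NULL in a compared column never satisfies the condition.
Matched pairs: 1.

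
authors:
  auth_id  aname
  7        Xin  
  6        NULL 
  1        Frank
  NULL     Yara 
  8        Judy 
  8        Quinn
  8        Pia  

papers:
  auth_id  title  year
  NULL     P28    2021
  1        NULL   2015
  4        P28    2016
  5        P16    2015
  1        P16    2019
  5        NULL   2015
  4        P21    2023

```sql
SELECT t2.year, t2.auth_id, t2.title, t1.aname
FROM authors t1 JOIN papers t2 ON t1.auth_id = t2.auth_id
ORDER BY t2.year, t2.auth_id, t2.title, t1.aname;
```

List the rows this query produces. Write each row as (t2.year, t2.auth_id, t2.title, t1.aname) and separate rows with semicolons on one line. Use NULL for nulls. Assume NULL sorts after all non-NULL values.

(2015, 1, NULL, Frank); (2019, 1, P16, Frank)

INNER JOIN keeps only pairs where the ON condition holds.
Matching on t1.auth_id = t2.auth_id. A NULL in a compared column never satisfies the condition.
- auth_id=7: no matching t2 row, dropped.
- auth_id=6: no matching t2 row, dropped.
- auth_id=1: 2 matching t2 row(s), so 2 row(s) emitted.
- auth_id=NULL: no matching t2 row, dropped.
- auth_id=8: no matching t2 row, dropped.
- auth_id=8: no matching t2 row, dropped.
- auth_id=8: no matching t2 row, dropped.
After projecting and ordering:
t2.year | t2.auth_id | t2.title | t1.aname
2015 | 1 | NULL | Frank
2019 | 1 | P16 | Frank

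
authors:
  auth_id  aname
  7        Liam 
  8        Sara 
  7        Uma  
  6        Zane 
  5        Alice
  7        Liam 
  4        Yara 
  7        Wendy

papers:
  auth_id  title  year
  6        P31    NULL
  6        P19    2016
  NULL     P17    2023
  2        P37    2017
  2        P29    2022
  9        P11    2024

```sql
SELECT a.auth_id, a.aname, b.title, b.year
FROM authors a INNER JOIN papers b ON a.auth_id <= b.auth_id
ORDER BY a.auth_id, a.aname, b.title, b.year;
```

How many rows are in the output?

14

INNER JOIN keeps only pairs where the ON condition holds.
Matching on a.auth_id <= b.auth_id. A NULL in a compared column never satisfies the condition.
- a row (auth_id=7): matches 1 b row(s) → 1 output row(s).
- a row (auth_id=8): matches 1 b row(s) → 1 output row(s).
- a row (auth_id=7): matches 1 b row(s) → 1 output row(s).
- a row (auth_id=6): matches 3 b row(s) → 3 output row(s).
- a row (auth_id=5): matches 3 b row(s) → 3 output row(s).
- a row (auth_id=7): matches 1 b row(s) → 1 output row(s).
- a row (auth_id=4): matches 3 b row(s) → 3 output row(s).
- a row (auth_id=7): matches 1 b row(s) → 1 output row(s).
Total: 14 rows.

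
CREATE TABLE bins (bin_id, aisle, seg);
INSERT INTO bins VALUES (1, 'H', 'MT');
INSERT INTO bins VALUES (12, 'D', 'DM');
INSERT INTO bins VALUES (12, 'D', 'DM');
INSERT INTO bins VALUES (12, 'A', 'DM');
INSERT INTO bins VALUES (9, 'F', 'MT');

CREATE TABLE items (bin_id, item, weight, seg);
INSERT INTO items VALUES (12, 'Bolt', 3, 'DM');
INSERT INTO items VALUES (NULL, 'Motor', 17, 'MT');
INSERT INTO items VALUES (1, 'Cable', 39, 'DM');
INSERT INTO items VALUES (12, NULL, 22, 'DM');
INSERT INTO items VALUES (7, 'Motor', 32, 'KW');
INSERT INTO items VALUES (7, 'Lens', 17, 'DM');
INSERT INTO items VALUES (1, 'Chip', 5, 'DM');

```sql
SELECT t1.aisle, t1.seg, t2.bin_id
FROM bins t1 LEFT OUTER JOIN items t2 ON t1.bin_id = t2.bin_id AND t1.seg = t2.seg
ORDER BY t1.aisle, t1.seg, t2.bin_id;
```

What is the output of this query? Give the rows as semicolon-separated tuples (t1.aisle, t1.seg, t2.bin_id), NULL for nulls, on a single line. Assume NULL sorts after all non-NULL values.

LEFT JOIN keeps every row from `bins`; unmatched rows get NULL for `items`'s columns.
Matching on t1.bin_id = t2.bin_id AND t1.seg = t2.seg. A NULL in a compared column never satisfies the condition.
- bin_id=1, seg=MT: no t2 row matches, row kept with t2 columns NULL.
- bin_id=12, seg=DM: 2 matching t2 row(s), so 2 row(s) emitted.
- bin_id=12, seg=DM: 2 matching t2 row(s), so 2 row(s) emitted.
- bin_id=12, seg=DM: 2 matching t2 row(s), so 2 row(s) emitted.
- bin_id=9, seg=MT: no t2 row matches, row kept with t2 columns NULL.
After projecting and ordering:
t1.aisle | t1.seg | t2.bin_id
A | DM | 12
A | DM | 12
D | DM | 12
D | DM | 12
D | DM | 12
D | DM | 12
F | MT | NULL
H | MT | NULL

(A, DM, 12); (A, DM, 12); (D, DM, 12); (D, DM, 12); (D, DM, 12); (D, DM, 12); (F, MT, NULL); (H, MT, NULL)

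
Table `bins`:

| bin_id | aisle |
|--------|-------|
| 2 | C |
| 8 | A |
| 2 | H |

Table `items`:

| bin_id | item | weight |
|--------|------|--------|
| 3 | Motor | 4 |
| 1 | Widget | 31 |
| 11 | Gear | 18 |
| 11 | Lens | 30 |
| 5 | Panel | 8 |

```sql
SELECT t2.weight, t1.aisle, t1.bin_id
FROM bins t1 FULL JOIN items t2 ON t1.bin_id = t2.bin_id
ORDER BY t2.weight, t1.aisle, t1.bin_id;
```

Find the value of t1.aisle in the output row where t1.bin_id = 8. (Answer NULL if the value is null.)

A

FULL OUTER JOIN keeps every row from both sides; unmatched rows get NULL for the other side's columns.
Matching on t1.bin_id = t2.bin_id.
- t1[0] bin_id=2 → no match; kept with NULLs on the t2 side.
- t1[1] bin_id=8 → no match; kept with NULLs on the t2 side.
- t1[2] bin_id=2 → no match; kept with NULLs on the t2 side.
- 5 t2 row(s) had no t1 match → kept, t1 columns NULL.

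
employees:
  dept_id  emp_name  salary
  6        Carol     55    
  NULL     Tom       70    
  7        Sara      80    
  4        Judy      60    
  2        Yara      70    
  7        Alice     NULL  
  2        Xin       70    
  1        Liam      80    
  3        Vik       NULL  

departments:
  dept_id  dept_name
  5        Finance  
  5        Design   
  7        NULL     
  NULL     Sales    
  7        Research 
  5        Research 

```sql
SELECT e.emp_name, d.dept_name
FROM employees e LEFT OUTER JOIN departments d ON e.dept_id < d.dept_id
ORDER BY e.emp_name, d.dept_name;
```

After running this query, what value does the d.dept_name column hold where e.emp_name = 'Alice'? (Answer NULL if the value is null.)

NULL

LEFT JOIN keeps every row from `employees`; unmatched rows get NULL for `departments`'s columns.
Matching on e.dept_id < d.dept_id. A NULL in a compared column never satisfies the condition.
- dept_id=6: 2 matching d row(s), so 2 row(s) emitted.
- dept_id=NULL: no d row matches, row kept with d columns NULL.
- dept_id=7: no d row matches, row kept with d columns NULL.
- dept_id=4: 5 matching d row(s), so 5 row(s) emitted.
- dept_id=2: 5 matching d row(s), so 5 row(s) emitted.
- dept_id=7: no d row matches, row kept with d columns NULL.
- dept_id=2: 5 matching d row(s), so 5 row(s) emitted.
- dept_id=1: 5 matching d row(s), so 5 row(s) emitted.
- dept_id=3: 5 matching d row(s), so 5 row(s) emitted.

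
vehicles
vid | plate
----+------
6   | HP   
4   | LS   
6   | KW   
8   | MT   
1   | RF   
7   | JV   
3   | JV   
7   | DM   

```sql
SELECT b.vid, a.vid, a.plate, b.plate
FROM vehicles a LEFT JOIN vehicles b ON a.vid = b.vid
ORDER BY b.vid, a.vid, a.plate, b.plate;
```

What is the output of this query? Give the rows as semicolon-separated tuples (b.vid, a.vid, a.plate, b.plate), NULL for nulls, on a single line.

LEFT JOIN keeps every row from `vehicles a`; unmatched rows get NULL for `vehicles b`'s columns.
Matching on a.vid = b.vid.
Matched pairs: 12; unmatched a rows kept: 0.

(1, 1, RF, RF); (3, 3, JV, JV); (4, 4, LS, LS); (6, 6, HP, HP); (6, 6, HP, KW); (6, 6, KW, HP); (6, 6, KW, KW); (7, 7, DM, DM); (7, 7, DM, JV); (7, 7, JV, DM); (7, 7, JV, JV); (8, 8, MT, MT)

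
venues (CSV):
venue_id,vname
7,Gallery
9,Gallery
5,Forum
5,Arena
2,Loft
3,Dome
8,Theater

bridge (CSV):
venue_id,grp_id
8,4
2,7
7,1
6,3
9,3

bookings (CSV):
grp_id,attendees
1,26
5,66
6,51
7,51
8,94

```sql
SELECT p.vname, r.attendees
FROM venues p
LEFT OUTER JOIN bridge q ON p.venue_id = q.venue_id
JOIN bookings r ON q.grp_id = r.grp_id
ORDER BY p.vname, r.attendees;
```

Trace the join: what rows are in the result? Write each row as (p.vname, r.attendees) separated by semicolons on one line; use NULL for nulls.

(Gallery, 26); (Loft, 51)

Joins associate left-to-right: venues LEFT JOIN bridge on venue_id gives 7 intermediate row(s).
Then INNER JOIN `bookings r` on grp_id: keep only rows whose q.grp_id appears in r.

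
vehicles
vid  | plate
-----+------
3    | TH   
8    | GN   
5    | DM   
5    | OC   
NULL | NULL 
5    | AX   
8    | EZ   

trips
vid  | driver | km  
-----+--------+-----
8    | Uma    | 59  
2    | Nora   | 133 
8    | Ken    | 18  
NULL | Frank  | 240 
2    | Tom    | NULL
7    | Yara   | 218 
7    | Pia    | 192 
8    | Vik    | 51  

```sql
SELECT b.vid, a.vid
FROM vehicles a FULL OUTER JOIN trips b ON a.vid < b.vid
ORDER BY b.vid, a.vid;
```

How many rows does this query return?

FULL OUTER JOIN keeps every row from both sides; unmatched rows get NULL for the other side's columns.
Matching on a.vid < b.vid. A NULL in a compared column never satisfies the condition.
Matched pairs: 20; unmatched a rows kept: 3; unmatched b rows kept: 3.
Total: 20 matched + 6 padded = 26 rows.

26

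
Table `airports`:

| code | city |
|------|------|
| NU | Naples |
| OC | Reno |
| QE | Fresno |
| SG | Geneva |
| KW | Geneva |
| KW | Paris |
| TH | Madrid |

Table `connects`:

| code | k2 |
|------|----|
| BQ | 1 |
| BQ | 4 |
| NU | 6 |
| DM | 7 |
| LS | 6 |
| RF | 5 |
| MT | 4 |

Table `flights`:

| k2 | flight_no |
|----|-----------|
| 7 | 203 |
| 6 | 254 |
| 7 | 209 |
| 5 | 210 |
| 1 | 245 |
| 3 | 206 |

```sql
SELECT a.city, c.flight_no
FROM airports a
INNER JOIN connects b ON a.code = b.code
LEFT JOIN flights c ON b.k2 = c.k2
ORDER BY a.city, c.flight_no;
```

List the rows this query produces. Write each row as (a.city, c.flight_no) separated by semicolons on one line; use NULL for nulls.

Step 1 — a INNER JOIN b on code → 1 row(s).
Then LEFT JOIN `flights c` on k2: each of those 1 rows is kept; rows whose b.k2 has no match in c get NULL for c's columns.

(Naples, 254)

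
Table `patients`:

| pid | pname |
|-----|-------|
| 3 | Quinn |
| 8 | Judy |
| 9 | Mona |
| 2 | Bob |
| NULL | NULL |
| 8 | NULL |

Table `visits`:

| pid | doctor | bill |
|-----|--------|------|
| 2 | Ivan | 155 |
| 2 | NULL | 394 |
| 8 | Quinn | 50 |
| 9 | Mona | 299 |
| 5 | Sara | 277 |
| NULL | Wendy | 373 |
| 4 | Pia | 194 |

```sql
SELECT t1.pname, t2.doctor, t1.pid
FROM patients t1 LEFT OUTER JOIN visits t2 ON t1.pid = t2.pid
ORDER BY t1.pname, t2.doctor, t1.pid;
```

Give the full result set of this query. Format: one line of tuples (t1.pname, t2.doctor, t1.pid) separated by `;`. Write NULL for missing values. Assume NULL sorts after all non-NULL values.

(Bob, Ivan, 2); (Bob, NULL, 2); (Judy, Quinn, 8); (Mona, Mona, 9); (Quinn, NULL, 3); (NULL, Quinn, 8); (NULL, NULL, NULL)

LEFT JOIN keeps every row from `patients`; unmatched rows get NULL for `visits`'s columns.
Matching on t1.pid = t2.pid. A NULL in a compared column never satisfies the condition.
- t1 row (pid=3): no match → kept, t2 columns NULL.
- t1 row (pid=8): matches 1 t2 row(s) → 1 output row(s).
- t1 row (pid=9): matches 1 t2 row(s) → 1 output row(s).
- t1 row (pid=2): matches 2 t2 row(s) → 2 output row(s).
- t1 row (pid=NULL): no match → kept, t2 columns NULL.
- t1 row (pid=8): matches 1 t2 row(s) → 1 output row(s).
After projecting and ordering:
t1.pname | t2.doctor | t1.pid
Bob | Ivan | 2
Bob | NULL | 2
Judy | Quinn | 8
Mona | Mona | 9
Quinn | NULL | 3
NULL | Quinn | 8
NULL | NULL | NULL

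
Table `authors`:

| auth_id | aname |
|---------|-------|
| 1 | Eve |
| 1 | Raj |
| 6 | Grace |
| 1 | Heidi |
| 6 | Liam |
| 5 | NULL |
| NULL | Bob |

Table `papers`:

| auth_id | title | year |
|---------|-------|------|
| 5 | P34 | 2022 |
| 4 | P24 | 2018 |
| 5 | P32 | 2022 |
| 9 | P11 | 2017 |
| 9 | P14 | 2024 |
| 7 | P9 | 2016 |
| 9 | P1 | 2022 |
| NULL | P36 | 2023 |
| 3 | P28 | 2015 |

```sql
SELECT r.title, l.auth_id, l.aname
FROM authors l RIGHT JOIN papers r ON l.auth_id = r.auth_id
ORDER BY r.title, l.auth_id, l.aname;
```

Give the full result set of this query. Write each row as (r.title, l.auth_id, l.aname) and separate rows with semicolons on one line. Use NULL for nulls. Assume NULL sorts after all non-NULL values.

RIGHT JOIN keeps every row from `papers`; unmatched rows get NULL for `authors`'s columns.
Matching on l.auth_id = r.auth_id. A NULL in a compared column never satisfies the condition.
- l (auth_id=1) has no partner in r.
- l (auth_id=1) has no partner in r.
- l (auth_id=6) has no partner in r.
- l (auth_id=1) has no partner in r.
- l (auth_id=6) has no partner in r.
- l (auth_id=5) pairs with 2 row(s) of r.
- l (auth_id=NULL) has no partner in r.
- plus 7 unmatched r row(s), each kept with NULL l columns.
After projecting and ordering:
r.title | l.auth_id | l.aname
P1 | NULL | NULL
P11 | NULL | NULL
P14 | NULL | NULL
P24 | NULL | NULL
P28 | NULL | NULL
P32 | 5 | NULL
P34 | 5 | NULL
P36 | NULL | NULL
P9 | NULL | NULL

(P1, NULL, NULL); (P11, NULL, NULL); (P14, NULL, NULL); (P24, NULL, NULL); (P28, NULL, NULL); (P32, 5, NULL); (P34, 5, NULL); (P36, NULL, NULL); (P9, NULL, NULL)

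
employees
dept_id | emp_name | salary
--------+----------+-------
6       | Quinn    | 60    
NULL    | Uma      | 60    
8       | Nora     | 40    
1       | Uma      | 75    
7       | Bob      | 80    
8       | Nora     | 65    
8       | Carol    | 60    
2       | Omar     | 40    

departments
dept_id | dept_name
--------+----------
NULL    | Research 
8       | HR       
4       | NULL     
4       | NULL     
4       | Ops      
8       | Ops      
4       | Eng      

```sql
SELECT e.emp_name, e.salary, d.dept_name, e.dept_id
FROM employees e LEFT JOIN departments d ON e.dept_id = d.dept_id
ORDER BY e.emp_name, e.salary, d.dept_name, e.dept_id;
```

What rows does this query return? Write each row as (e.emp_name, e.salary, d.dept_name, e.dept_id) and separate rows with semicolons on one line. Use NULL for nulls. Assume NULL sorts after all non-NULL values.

LEFT JOIN keeps every row from `employees`; unmatched rows get NULL for `departments`'s columns.
Matching on e.dept_id = d.dept_id. A NULL in a compared column never satisfies the condition.
Matched pairs: 6; unmatched e rows kept: 5.

(Bob, 80, NULL, 7); (Carol, 60, HR, 8); (Carol, 60, Ops, 8); (Nora, 40, HR, 8); (Nora, 40, Ops, 8); (Nora, 65, HR, 8); (Nora, 65, Ops, 8); (Omar, 40, NULL, 2); (Quinn, 60, NULL, 6); (Uma, 60, NULL, NULL); (Uma, 75, NULL, 1)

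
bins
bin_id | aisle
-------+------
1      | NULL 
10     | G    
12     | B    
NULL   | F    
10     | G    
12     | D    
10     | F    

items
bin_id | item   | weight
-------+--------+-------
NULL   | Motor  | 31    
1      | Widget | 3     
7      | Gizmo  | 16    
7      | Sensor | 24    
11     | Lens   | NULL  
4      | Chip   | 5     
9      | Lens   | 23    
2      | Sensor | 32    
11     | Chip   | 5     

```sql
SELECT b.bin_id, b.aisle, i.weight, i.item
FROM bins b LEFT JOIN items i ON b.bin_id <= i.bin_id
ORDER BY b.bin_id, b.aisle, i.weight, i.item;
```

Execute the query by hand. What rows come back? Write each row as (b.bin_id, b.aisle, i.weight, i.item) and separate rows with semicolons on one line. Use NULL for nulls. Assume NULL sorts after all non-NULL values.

LEFT JOIN keeps every row from `bins`; unmatched rows get NULL for `items`'s columns.
Matching on b.bin_id <= i.bin_id. A NULL in a compared column never satisfies the condition.
Matched pairs: 14; unmatched b rows kept: 3.

(1, NULL, 3, Widget); (1, NULL, 5, Chip); (1, NULL, 5, Chip); (1, NULL, 16, Gizmo); (1, NULL, 23, Lens); (1, NULL, 24, Sensor); (1, NULL, 32, Sensor); (1, NULL, NULL, Lens); (10, F, 5, Chip); (10, F, NULL, Lens); (10, G, 5, Chip); (10, G, 5, Chip); (10, G, NULL, Lens); (10, G, NULL, Lens); (12, B, NULL, NULL); (12, D, NULL, NULL); (NULL, F, NULL, NULL)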